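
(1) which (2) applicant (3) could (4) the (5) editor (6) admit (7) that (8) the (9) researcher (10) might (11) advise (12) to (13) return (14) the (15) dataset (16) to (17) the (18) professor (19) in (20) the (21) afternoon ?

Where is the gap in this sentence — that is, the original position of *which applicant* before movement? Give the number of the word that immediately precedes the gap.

Before movement: The editor could admit that the researcher might advise which applicant to return the dataset to the professor in the afternoon.
'which applicant' is the direct object of 'advise'. Wh-movement fronts it, leaving a gap right after 'advise':
Which applicant could the editor admit that the researcher might advise ___ to return the dataset to the professor in the afternoon?
'advise' is word 11.

11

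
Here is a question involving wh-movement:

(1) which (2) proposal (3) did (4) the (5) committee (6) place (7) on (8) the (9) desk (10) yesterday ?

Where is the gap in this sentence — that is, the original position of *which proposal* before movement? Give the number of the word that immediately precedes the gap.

Before movement: The committee did place which proposal on the desk yesterday.
'which proposal' functions as the direct object of 'place'. Wh-movement fronts it, leaving a gap right after 'place':
Which proposal did the committee place ___ on the desk yesterday?
'place' is word 6.

6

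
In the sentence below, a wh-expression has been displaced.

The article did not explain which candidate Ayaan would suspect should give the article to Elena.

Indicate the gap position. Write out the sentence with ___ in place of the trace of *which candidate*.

The article did not explain which candidate Ayaan would suspect ___ should give the article to Elena.

Underlying clause: Ayaan would suspect which candidate should give the article to Elena.
'which candidate' is the subject of the clause embedded under 'suspect'. The gap is right after 'suspect'.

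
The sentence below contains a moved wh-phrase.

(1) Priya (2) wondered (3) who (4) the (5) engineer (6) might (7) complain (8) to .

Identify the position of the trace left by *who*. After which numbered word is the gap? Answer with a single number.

8

Underlying clause: The engineer might complain to who.
The filler 'who' is interpreted as the object of the preposition 'to'. It moves to the left edge, and the trace sits right after 'to':
Priya wondered who the engineer might complain to ___.
'to' is word 8.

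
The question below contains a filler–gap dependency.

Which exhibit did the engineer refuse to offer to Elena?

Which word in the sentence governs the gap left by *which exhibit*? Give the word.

In situ: The engineer did refuse to offer which exhibit to Elena.
The filler 'which exhibit' is interpreted as the direct object of 'offer'. Wh-movement fronts it, leaving a gap right after 'offer':
Which exhibit did the engineer refuse to offer ___ to Elena?

offer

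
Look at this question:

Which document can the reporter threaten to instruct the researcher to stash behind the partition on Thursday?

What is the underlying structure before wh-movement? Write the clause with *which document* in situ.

The filler 'which document' is interpreted as the direct object of 'stash'. It moves to the left edge, and the trace sits right after 'stash':
Which document can the reporter threaten to instruct the researcher to stash ___ behind the partition on Thursday?

The reporter can threaten to instruct the researcher to stash which document behind the partition on Thursday.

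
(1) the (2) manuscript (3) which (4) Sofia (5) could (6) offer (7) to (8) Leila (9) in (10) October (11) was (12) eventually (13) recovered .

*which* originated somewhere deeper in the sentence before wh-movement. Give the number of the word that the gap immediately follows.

'which' functions as the direct object of 'offer'. Fronting leaves a gap immediately after 'offer':
The manuscript which Sofia could offer ___ to Leila in October was eventually recovered.
'offer' is word 6.

6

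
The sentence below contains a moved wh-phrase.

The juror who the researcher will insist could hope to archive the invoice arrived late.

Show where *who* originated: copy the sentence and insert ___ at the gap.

The juror who the researcher will insist ___ could hope to archive the invoice arrived late.

The filler 'who' is interpreted as the subject of the clause embedded under 'insist'. The gap is right after 'insist'.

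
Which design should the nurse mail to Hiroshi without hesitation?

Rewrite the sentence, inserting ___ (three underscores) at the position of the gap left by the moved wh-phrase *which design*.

Which design should the nurse mail ___ to Hiroshi without hesitation?

Underlying clause: The nurse should mail which design to Hiroshi without hesitation.
'which design' is the direct object of 'mail'. The gap is right after 'mail'.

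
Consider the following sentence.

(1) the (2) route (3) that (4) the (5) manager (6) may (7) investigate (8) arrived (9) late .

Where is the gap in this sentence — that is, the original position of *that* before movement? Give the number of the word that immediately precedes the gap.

'that' functions as the direct object of 'investigate'. Fronting leaves a gap immediately after 'investigate':
The route that the manager may investigate ___ arrived late.
'investigate' is word 7.

7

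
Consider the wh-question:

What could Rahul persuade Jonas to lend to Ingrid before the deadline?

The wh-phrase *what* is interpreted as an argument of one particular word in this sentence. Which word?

Before movement: Rahul could persuade Jonas to lend what to Ingrid before the deadline.
'what' functions as the direct object of 'lend'. It moves to the left edge, and the trace sits right after 'lend':
What could Rahul persuade Jonas to lend ___ to Ingrid before the deadline?

lend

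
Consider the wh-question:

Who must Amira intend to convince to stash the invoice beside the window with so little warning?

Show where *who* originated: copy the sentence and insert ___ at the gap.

Underlying clause: Amira must intend to convince who to stash the invoice beside the window with so little warning.
'who' is the direct object of 'convince'. The gap is right after 'convince'.

Who must Amira intend to convince ___ to stash the invoice beside the window with so little warning?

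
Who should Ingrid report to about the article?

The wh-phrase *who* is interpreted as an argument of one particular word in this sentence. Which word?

Underlying clause: Ingrid should report to who about the article.
The filler 'who' is interpreted as the object of the preposition 'to'. It moves to the left edge, and the trace sits right after 'to':
Who should Ingrid report to ___ about the article?

to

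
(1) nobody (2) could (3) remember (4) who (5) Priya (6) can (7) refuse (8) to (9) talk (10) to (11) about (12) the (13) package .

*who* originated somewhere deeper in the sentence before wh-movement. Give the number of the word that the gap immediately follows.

10

Underlying clause: Priya can refuse to talk to who about the package.
'who' functions as the object of the preposition 'to'. It moves to the left edge, and the trace sits right after 'to':
Nobody could remember who Priya can refuse to talk to ___ about the package.
'to' is word 10.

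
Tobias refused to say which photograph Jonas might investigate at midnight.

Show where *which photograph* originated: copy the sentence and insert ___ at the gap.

Before movement: Jonas might investigate which photograph at midnight.
'which photograph' is the direct object of 'investigate'. The gap is right after 'investigate'.

Tobias refused to say which photograph Jonas might investigate ___ at midnight.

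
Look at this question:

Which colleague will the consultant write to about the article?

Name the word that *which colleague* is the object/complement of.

to

Pre-movement form: The consultant will write to which colleague about the article.
The filler 'which colleague' is interpreted as the object of the preposition 'to'. It moves to the left edge, and the trace sits right after 'to':
Which colleague will the consultant write to ___ about the article?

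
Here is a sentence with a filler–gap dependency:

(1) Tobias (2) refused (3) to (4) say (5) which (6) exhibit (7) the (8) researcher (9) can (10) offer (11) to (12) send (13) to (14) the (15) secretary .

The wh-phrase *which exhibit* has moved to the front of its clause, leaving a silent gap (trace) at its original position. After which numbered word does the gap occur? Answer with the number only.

In situ: The researcher can offer to send which exhibit to the secretary.
'which exhibit' is the direct object of 'send'. Fronting leaves a gap immediately after 'send':
Tobias refused to say which exhibit the researcher can offer to send ___ to the secretary.
'send' is word 12.

12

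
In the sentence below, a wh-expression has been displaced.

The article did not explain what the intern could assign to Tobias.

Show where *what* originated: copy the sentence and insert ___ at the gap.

The article did not explain what the intern could assign ___ to Tobias.

Underlying clause: The intern could assign what to Tobias.
'what' functions as the direct object of 'assign'. The gap is right after 'assign'.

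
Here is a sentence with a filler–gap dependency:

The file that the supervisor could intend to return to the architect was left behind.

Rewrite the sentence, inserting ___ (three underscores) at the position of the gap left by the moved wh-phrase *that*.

The file that the supervisor could intend to return ___ to the architect was left behind.

'that' functions as the direct object of 'return'. The gap is right after 'return'.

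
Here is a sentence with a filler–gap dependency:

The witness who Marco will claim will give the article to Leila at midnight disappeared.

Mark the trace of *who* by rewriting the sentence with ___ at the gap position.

The filler 'who' is interpreted as the subject of the clause embedded under 'claim'. The gap is right after 'claim'.

The witness who Marco will claim ___ will give the article to Leila at midnight disappeared.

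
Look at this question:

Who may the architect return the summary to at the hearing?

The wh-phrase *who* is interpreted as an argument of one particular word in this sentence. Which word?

Underlying clause: The architect may return the summary to who at the hearing.
'who' is the object of the preposition 'to' (recipient of 'return'). It moves to the left edge, and the trace sits right after 'to':
Who may the architect return the summary to ___ at the hearing?

to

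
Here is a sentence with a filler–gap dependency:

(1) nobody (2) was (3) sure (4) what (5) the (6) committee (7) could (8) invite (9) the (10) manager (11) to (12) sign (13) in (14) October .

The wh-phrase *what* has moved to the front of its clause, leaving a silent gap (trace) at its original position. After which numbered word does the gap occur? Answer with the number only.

12

Underlying clause: The committee could invite the manager to sign what in October.
'what' is the direct object of 'sign'. It moves to the left edge, and the trace sits right after 'sign':
Nobody was sure what the committee could invite the manager to sign ___ in October.
'sign' is word 12.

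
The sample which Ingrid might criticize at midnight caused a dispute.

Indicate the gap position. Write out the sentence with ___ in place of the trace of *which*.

'which' is the direct object of 'criticize'. The gap is right after 'criticize'.

The sample which Ingrid might criticize ___ at midnight caused a dispute.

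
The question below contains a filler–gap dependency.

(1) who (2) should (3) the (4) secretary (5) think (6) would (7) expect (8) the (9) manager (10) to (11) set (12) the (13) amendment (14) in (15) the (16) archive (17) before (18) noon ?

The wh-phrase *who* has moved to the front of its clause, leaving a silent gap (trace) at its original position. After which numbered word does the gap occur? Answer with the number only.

Before movement: The secretary should think who would expect the manager to set the amendment in the archive before noon.
'who' functions as the subject of the clause embedded under 'think'. It moves to the left edge, and the trace sits right after 'think':
Who should the secretary think ___ would expect the manager to set the amendment in the archive before noon?
'think' is word 5.

5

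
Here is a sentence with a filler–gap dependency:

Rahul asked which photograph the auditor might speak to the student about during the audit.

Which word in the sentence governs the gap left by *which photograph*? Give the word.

Pre-movement form: The auditor might speak to the student about which photograph during the audit.
'which photograph' functions as the object of the preposition 'about'. Fronting leaves a gap immediately after 'about':
Rahul asked which photograph the auditor might speak to the student about ___ during the audit.

about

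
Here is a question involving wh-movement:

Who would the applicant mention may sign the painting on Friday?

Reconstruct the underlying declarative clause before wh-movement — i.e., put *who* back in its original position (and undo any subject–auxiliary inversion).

The filler 'who' is interpreted as the subject of the clause embedded under 'mention'. Wh-movement fronts it, leaving a gap right after 'mention':
Who would the applicant mention ___ may sign the painting on Friday?

The applicant would mention who may sign the painting on Friday.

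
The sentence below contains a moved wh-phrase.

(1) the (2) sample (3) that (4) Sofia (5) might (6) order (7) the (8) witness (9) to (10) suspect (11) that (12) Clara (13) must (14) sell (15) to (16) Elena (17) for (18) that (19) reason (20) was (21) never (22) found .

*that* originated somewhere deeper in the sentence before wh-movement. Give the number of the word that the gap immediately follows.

14

The filler 'that' is interpreted as the direct object of 'sell'. Wh-movement fronts it, leaving a gap right after 'sell':
The sample that Sofia might order the witness to suspect that Clara must sell ___ to Elena for that reason was never found.
'sell' is word 14.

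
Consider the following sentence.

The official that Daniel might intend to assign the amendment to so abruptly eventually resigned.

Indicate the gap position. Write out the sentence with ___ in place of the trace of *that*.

The official that Daniel might intend to assign the amendment to ___ so abruptly eventually resigned.

'that' functions as the object of the preposition 'to' (recipient of 'assign'). The gap is right after 'to'.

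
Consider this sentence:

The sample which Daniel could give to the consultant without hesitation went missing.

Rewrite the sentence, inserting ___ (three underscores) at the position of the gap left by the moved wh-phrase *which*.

The sample which Daniel could give ___ to the consultant without hesitation went missing.

'which' is the direct object of 'give'. The gap is right after 'give'.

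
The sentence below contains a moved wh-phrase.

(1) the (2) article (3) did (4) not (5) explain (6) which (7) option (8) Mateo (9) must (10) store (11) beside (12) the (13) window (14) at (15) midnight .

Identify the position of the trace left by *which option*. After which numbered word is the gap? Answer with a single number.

Underlying clause: Mateo must store which option beside the window at midnight.
The filler 'which option' is interpreted as the direct object of 'store'. Wh-movement fronts it, leaving a gap right after 'store':
The article did not explain which option Mateo must store ___ beside the window at midnight.
'store' is word 10.

10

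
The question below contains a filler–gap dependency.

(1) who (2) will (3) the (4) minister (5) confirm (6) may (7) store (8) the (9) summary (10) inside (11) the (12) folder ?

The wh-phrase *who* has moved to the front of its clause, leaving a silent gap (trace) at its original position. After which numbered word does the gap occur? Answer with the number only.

Before movement: The minister will confirm who may store the summary inside the folder.
'who' is the subject of the clause embedded under 'confirm'. Fronting leaves a gap immediately after 'confirm':
Who will the minister confirm ___ may store the summary inside the folder?
'confirm' is word 5.

5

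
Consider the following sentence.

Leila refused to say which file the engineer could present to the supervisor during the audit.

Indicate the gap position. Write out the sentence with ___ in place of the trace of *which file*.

In situ: The engineer could present which file to the supervisor during the audit.
The filler 'which file' is interpreted as the direct object of 'present'. The gap is right after 'present'.

Leila refused to say which file the engineer could present ___ to the supervisor during the audit.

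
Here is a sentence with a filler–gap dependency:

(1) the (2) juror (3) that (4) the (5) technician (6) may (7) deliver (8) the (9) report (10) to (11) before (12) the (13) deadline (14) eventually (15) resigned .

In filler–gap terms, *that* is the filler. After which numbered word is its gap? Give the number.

'that' is the object of the preposition 'to' (recipient of 'deliver'). Fronting leaves a gap immediately after 'to':
The juror that the technician may deliver the report to ___ before the deadline eventually resigned.
'to' is word 10.

10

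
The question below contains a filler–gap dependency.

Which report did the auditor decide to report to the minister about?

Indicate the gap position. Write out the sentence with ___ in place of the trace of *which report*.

Which report did the auditor decide to report to the minister about ___?

In situ: The auditor did decide to report to the minister about which report.
'which report' functions as the object of the preposition 'about'. The gap is right after 'about'.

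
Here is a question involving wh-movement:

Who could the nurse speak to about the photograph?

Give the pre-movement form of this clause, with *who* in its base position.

'who' functions as the object of the preposition 'to'. Fronting leaves a gap immediately after 'to':
Who could the nurse speak to ___ about the photograph?

The nurse could speak to who about the photograph.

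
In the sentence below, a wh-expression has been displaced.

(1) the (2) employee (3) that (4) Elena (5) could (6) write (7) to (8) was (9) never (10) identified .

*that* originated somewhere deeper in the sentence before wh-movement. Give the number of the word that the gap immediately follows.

'that' functions as the object of the preposition 'to'. Fronting leaves a gap immediately after 'to':
The employee that Elena could write to ___ was never identified.
'to' is word 7.

7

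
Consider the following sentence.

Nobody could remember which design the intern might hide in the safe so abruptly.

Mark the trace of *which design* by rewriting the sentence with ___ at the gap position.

Before movement: The intern might hide which design in the safe so abruptly.
'which design' functions as the direct object of 'hide'. The gap is right after 'hide'.

Nobody could remember which design the intern might hide ___ in the safe so abruptly.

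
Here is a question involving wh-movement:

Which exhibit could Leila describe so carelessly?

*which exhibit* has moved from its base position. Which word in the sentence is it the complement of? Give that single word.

Underlying clause: Leila could describe which exhibit so carelessly.
'which exhibit' is the direct object of 'describe'. Wh-movement fronts it, leaving a gap right after 'describe':
Which exhibit could Leila describe ___ so carelessly?

describe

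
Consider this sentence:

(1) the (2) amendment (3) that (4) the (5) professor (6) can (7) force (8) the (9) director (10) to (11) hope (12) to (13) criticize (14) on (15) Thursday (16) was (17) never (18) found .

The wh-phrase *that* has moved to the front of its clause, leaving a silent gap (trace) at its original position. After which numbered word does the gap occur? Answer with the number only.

'that' is the direct object of 'criticize'. It moves to the left edge, and the trace sits right after 'criticize':
The amendment that the professor can force the director to hope to criticize ___ on Thursday was never found.
'criticize' is word 13.

13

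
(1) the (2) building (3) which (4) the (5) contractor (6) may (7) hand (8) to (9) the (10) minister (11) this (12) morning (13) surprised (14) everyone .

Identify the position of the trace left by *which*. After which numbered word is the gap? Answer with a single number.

'which' functions as the direct object of 'hand'. It moves to the left edge, and the trace sits right after 'hand':
The building which the contractor may hand ___ to the minister this morning surprised everyone.
'hand' is word 7.

7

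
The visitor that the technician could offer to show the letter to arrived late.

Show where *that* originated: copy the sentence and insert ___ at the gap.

The visitor that the technician could offer to show the letter to ___ arrived late.

'that' functions as the object of the preposition 'to' (recipient of 'show'). The gap is right after 'to'.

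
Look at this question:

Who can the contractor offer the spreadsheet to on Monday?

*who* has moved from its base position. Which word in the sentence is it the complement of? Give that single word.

Underlying clause: The contractor can offer the spreadsheet to who on Monday.
'who' is the object of the preposition 'to' (recipient of 'offer'). It moves to the left edge, and the trace sits right after 'to':
Who can the contractor offer the spreadsheet to ___ on Monday?

to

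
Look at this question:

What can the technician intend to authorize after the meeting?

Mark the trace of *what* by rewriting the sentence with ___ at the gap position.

What can the technician intend to authorize ___ after the meeting?

Underlying clause: The technician can intend to authorize what after the meeting.
'what' functions as the direct object of 'authorize'. The gap is right after 'authorize'.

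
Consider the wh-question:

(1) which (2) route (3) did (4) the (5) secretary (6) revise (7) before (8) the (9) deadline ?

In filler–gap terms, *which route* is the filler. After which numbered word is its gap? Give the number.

Before movement: The secretary did revise which route before the deadline.
'which route' functions as the direct object of 'revise'. It moves to the left edge, and the trace sits right after 'revise':
Which route did the secretary revise ___ before the deadline?
'revise' is word 6.

6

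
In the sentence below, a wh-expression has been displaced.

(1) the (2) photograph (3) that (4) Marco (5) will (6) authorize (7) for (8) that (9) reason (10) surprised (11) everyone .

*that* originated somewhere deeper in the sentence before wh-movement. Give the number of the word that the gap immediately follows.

6

The filler 'that' is interpreted as the direct object of 'authorize'. Wh-movement fronts it, leaving a gap right after 'authorize':
The photograph that Marco will authorize ___ for that reason surprised everyone.
'authorize' is word 6.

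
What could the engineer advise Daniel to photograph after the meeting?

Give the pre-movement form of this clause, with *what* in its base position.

The filler 'what' is interpreted as the direct object of 'photograph'. It moves to the left edge, and the trace sits right after 'photograph':
What could the engineer advise Daniel to photograph ___ after the meeting?

The engineer could advise Daniel to photograph what after the meeting.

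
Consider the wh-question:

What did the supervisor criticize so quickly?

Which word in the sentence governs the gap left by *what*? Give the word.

criticize

Pre-movement form: The supervisor did criticize what so quickly.
'what' is the direct object of 'criticize'. Fronting leaves a gap immediately after 'criticize':
What did the supervisor criticize ___ so quickly?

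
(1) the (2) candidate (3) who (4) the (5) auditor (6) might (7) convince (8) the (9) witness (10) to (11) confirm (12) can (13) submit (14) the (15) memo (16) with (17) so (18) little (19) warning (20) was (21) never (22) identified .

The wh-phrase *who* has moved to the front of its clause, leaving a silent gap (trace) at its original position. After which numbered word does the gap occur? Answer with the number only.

11

'who' is the subject of the clause embedded under 'confirm'. Fronting leaves a gap immediately after 'confirm':
The candidate who the auditor might convince the witness to confirm ___ can submit the memo with so little warning was never identified.
'confirm' is word 11.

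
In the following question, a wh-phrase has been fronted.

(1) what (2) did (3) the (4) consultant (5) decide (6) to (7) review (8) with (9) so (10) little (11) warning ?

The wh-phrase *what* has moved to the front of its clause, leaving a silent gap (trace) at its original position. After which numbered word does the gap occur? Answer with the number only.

Pre-movement form: The consultant did decide to review what with so little warning.
'what' is the direct object of 'review'. Fronting leaves a gap immediately after 'review':
What did the consultant decide to review ___ with so little warning?
'review' is word 7.

7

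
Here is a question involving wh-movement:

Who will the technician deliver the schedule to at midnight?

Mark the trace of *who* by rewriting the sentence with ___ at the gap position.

Underlying clause: The technician will deliver the schedule to who at midnight.
The filler 'who' is interpreted as the object of the preposition 'to' (recipient of 'deliver'). The gap is right after 'to'.

Who will the technician deliver the schedule to ___ at midnight?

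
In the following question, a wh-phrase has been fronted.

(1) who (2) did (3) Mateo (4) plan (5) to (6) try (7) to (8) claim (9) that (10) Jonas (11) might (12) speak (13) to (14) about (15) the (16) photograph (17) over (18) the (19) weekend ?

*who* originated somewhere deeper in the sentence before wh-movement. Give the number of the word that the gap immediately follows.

Pre-movement form: Mateo did plan to try to claim that Jonas might speak to who about the photograph over the weekend.
'who' functions as the object of the preposition 'to'. It moves to the left edge, and the trace sits right after 'to':
Who did Mateo plan to try to claim that Jonas might speak to ___ about the photograph over the weekend?
'to' is word 13.

13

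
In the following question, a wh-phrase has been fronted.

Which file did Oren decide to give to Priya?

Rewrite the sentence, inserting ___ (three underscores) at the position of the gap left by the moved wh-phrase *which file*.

Underlying clause: Oren did decide to give which file to Priya.
'which file' functions as the direct object of 'give'. The gap is right after 'give'.

Which file did Oren decide to give ___ to Priya?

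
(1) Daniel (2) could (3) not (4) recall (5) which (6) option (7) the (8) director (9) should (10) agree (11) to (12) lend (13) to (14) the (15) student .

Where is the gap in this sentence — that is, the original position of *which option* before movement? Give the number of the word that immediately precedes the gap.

12

In situ: The director should agree to lend which option to the student.
'which option' is the direct object of 'lend'. It moves to the left edge, and the trace sits right after 'lend':
Daniel could not recall which option the director should agree to lend ___ to the student.
'lend' is word 12.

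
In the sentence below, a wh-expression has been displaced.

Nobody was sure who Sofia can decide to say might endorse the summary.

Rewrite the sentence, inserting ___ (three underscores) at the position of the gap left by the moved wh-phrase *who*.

Nobody was sure who Sofia can decide to say ___ might endorse the summary.

In situ: Sofia can decide to say who might endorse the summary.
'who' functions as the subject of the clause embedded under 'say'. The gap is right after 'say'.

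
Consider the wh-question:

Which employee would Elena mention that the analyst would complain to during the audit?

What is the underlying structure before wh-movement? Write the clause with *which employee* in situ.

Elena would mention that the analyst would complain to which employee during the audit.

'which employee' functions as the object of the preposition 'to'. Wh-movement fronts it, leaving a gap right after 'to':
Which employee would Elena mention that the analyst would complain to ___ during the audit?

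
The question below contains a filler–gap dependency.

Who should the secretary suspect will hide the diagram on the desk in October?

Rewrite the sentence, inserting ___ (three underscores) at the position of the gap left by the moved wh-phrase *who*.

Who should the secretary suspect ___ will hide the diagram on the desk in October?

Pre-movement form: The secretary should suspect who will hide the diagram on the desk in October.
'who' functions as the subject of the clause embedded under 'suspect'. The gap is right after 'suspect'.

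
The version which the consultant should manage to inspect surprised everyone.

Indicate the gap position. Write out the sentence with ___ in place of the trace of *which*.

'which' functions as the direct object of 'inspect'. The gap is right after 'inspect'.

The version which the consultant should manage to inspect ___ surprised everyone.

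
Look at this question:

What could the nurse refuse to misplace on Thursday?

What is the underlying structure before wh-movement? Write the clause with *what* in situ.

'what' is the direct object of 'misplace'. Wh-movement fronts it, leaving a gap right after 'misplace':
What could the nurse refuse to misplace ___ on Thursday?

The nurse could refuse to misplace what on Thursday.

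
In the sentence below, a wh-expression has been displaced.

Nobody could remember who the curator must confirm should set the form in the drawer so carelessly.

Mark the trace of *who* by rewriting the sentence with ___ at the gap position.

Before movement: The curator must confirm who should set the form in the drawer so carelessly.
The filler 'who' is interpreted as the subject of the clause embedded under 'confirm'. The gap is right after 'confirm'.

Nobody could remember who the curator must confirm ___ should set the form in the drawer so carelessly.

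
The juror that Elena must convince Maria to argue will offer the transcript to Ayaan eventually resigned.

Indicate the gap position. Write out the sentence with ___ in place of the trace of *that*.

The filler 'that' is interpreted as the subject of the clause embedded under 'argue'. The gap is right after 'argue'.

The juror that Elena must convince Maria to argue ___ will offer the transcript to Ayaan eventually resigned.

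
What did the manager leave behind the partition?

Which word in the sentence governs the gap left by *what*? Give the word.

leave

In situ: The manager did leave what behind the partition.
'what' functions as the direct object of 'leave'. It moves to the left edge, and the trace sits right after 'leave':
What did the manager leave ___ behind the partition?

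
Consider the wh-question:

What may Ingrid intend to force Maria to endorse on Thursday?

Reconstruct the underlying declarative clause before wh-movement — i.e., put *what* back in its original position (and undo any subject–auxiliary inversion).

Ingrid may intend to force Maria to endorse what on Thursday.

'what' is the direct object of 'endorse'. It moves to the left edge, and the trace sits right after 'endorse':
What may Ingrid intend to force Maria to endorse ___ on Thursday?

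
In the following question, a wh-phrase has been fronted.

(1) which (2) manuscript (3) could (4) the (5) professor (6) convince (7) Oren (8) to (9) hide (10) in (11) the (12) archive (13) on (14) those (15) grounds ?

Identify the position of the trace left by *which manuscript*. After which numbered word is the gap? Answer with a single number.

Underlying clause: The professor could convince Oren to hide which manuscript in the archive on those grounds.
'which manuscript' is the direct object of 'hide'. Fronting leaves a gap immediately after 'hide':
Which manuscript could the professor convince Oren to hide ___ in the archive on those grounds?
'hide' is word 9.

9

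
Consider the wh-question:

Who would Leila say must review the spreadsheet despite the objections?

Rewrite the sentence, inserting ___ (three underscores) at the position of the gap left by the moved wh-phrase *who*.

Pre-movement form: Leila would say who must review the spreadsheet despite the objections.
The filler 'who' is interpreted as the subject of the clause embedded under 'say'. The gap is right after 'say'.

Who would Leila say ___ must review the spreadsheet despite the objections?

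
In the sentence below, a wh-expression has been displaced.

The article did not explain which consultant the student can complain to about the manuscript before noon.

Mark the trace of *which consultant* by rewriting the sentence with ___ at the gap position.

Pre-movement form: The student can complain to which consultant about the manuscript before noon.
'which consultant' is the object of the preposition 'to'. The gap is right after 'to'.

The article did not explain which consultant the student can complain to ___ about the manuscript before noon.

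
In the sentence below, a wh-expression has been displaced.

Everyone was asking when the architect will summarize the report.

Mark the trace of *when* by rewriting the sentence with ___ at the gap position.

Before movement: The architect will summarize the report when.
'when' functions as the temporal adjunct. The gap is right after 'report'.

Everyone was asking when the architect will summarize the report ___.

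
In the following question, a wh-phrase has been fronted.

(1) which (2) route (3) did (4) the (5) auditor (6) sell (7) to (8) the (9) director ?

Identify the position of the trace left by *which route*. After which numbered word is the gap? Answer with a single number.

Pre-movement form: The auditor did sell which route to the director.
'which route' functions as the direct object of 'sell'. Fronting leaves a gap immediately after 'sell':
Which route did the auditor sell ___ to the director?
'sell' is word 6.

6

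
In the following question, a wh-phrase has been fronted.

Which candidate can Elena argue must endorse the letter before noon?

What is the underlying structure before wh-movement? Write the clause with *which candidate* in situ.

Elena can argue which candidate must endorse the letter before noon.

'which candidate' functions as the subject of the clause embedded under 'argue'. It moves to the left edge, and the trace sits right after 'argue':
Which candidate can Elena argue ___ must endorse the letter before noon?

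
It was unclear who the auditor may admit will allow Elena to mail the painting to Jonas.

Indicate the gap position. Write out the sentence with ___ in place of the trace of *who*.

Pre-movement form: The auditor may admit who will allow Elena to mail the painting to Jonas.
The filler 'who' is interpreted as the subject of the clause embedded under 'admit'. The gap is right after 'admit'.

It was unclear who the auditor may admit ___ will allow Elena to mail the painting to Jonas.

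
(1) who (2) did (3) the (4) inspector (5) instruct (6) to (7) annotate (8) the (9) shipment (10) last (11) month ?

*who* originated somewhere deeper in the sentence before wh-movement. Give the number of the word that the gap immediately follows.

5

In situ: The inspector did instruct who to annotate the shipment last month.
The filler 'who' is interpreted as the direct object of 'instruct'. Wh-movement fronts it, leaving a gap right after 'instruct':
Who did the inspector instruct ___ to annotate the shipment last month?
'instruct' is word 5.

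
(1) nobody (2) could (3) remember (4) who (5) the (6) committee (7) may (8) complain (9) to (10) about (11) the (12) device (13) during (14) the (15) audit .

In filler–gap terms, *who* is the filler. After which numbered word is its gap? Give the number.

9

In situ: The committee may complain to who about the device during the audit.
'who' is the object of the preposition 'to'. It moves to the left edge, and the trace sits right after 'to':
Nobody could remember who the committee may complain to ___ about the device during the audit.
'to' is word 9.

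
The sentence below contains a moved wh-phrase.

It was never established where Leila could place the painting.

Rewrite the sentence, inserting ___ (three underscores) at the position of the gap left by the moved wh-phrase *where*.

It was never established where Leila could place the painting ___.

In situ: Leila could place the painting where.
'where' is the locative complement of 'place'. The gap is right after 'painting'.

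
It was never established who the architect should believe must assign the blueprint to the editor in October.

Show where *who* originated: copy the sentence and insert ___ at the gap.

It was never established who the architect should believe ___ must assign the blueprint to the editor in October.

Pre-movement form: The architect should believe who must assign the blueprint to the editor in October.
'who' is the subject of the clause embedded under 'believe'. The gap is right after 'believe'.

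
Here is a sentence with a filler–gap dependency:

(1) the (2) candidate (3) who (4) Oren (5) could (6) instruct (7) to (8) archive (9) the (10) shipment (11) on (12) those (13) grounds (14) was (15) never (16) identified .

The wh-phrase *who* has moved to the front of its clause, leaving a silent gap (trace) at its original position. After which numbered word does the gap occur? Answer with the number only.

'who' is the direct object of 'instruct'. It moves to the left edge, and the trace sits right after 'instruct':
The candidate who Oren could instruct ___ to archive the shipment on those grounds was never identified.
'instruct' is word 6.

6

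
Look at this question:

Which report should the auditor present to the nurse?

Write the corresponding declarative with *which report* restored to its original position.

'which report' is the direct object of 'present'. It moves to the left edge, and the trace sits right after 'present':
Which report should the auditor present ___ to the nurse?

The auditor should present which report to the nurse.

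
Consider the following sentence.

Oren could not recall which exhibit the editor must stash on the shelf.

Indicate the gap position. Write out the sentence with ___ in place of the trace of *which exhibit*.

Underlying clause: The editor must stash which exhibit on the shelf.
'which exhibit' functions as the direct object of 'stash'. The gap is right after 'stash'.

Oren could not recall which exhibit the editor must stash ___ on the shelf.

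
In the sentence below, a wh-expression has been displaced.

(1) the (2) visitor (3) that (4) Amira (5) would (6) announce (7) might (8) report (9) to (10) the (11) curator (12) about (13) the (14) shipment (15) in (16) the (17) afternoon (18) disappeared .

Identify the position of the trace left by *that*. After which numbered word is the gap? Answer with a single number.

6

The filler 'that' is interpreted as the subject of the clause embedded under 'announce'. It moves to the left edge, and the trace sits right after 'announce':
The visitor that Amira would announce ___ might report to the curator about the shipment in the afternoon disappeared.
'announce' is word 6.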